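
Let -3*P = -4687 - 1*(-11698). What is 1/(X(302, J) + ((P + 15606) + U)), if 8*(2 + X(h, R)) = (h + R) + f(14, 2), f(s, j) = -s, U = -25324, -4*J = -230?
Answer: -16/192221 ≈ -8.3238e-5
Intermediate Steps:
J = 115/2 (J = -¼*(-230) = 115/2 ≈ 57.500)
P = -2337 (P = -(-4687 - 1*(-11698))/3 = -(-4687 + 11698)/3 = -⅓*7011 = -2337)
X(h, R) = -15/4 + R/8 + h/8 (X(h, R) = -2 + ((h + R) - 1*14)/8 = -2 + ((R + h) - 14)/8 = -2 + (-14 + R + h)/8 = -2 + (-7/4 + R/8 + h/8) = -15/4 + R/8 + h/8)
1/(X(302, J) + ((P + 15606) + U)) = 1/((-15/4 + (⅛)*(115/2) + (⅛)*302) + ((-2337 + 15606) - 25324)) = 1/((-15/4 + 115/16 + 151/4) + (13269 - 25324)) = 1/(659/16 - 12055) = 1/(-192221/16) = -16/192221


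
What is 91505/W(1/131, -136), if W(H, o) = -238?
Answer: -91505/238 ≈ -384.47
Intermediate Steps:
91505/W(1/131, -136) = 91505/(-238) = 91505*(-1/238) = -91505/238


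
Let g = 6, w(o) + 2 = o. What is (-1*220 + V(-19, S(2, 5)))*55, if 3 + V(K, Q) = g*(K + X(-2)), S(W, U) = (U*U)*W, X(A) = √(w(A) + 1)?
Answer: -18535 + 330*I*√3 ≈ -18535.0 + 571.58*I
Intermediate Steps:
w(o) = -2 + o
X(A) = √(-1 + A) (X(A) = √((-2 + A) + 1) = √(-1 + A))
S(W, U) = W*U² (S(W, U) = U²*W = W*U²)
V(K, Q) = -3 + 6*K + 6*I*√3 (V(K, Q) = -3 + 6*(K + √(-1 - 2)) = -3 + 6*(K + √(-3)) = -3 + 6*(K + I*√3) = -3 + (6*K + 6*I*√3) = -3 + 6*K + 6*I*√3)
(-1*220 + V(-19, S(2, 5)))*55 = (-1*220 + (-3 + 6*(-19) + 6*I*√3))*55 = (-220 + (-3 - 114 + 6*I*√3))*55 = (-220 + (-117 + 6*I*√3))*55 = (-337 + 6*I*√3)*55 = -18535 + 330*I*√3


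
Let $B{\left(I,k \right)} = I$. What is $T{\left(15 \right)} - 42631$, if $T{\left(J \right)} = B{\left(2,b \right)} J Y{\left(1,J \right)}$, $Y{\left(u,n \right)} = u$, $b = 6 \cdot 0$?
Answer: $-42601$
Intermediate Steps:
$b = 0$
$T{\left(J \right)} = 2 J$ ($T{\left(J \right)} = 2 J 1 = 2 J$)
$T{\left(15 \right)} - 42631 = 2 \cdot 15 - 42631 = 30 - 42631 = -42601$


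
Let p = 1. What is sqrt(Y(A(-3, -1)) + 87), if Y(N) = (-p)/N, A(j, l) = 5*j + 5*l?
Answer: sqrt(8705)/10 ≈ 9.3301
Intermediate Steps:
Y(N) = -1/N (Y(N) = (-1*1)/N = -1/N)
sqrt(Y(A(-3, -1)) + 87) = sqrt(-1/(5*(-3) + 5*(-1)) + 87) = sqrt(-1/(-15 - 5) + 87) = sqrt(-1/(-20) + 87) = sqrt(-1*(-1/20) + 87) = sqrt(1/20 + 87) = sqrt(1741/20) = sqrt(8705)/10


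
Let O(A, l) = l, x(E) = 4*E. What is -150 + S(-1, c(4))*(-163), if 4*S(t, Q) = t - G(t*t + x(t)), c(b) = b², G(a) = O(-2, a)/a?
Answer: -137/2 ≈ -68.500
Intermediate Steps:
G(a) = 1 (G(a) = a/a = 1)
S(t, Q) = -¼ + t/4 (S(t, Q) = (t - 1*1)/4 = (t - 1)/4 = (-1 + t)/4 = -¼ + t/4)
-150 + S(-1, c(4))*(-163) = -150 + (-¼ + (¼)*(-1))*(-163) = -150 + (-¼ - ¼)*(-163) = -150 - ½*(-163) = -150 + 163/2 = -137/2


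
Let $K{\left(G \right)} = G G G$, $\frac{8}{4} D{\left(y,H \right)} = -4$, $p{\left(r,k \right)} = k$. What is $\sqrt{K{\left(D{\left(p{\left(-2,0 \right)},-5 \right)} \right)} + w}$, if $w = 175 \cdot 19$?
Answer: $\sqrt{3317} \approx 57.593$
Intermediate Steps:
$D{\left(y,H \right)} = -2$ ($D{\left(y,H \right)} = \frac{1}{2} \left(-4\right) = -2$)
$w = 3325$
$K{\left(G \right)} = G^{3}$ ($K{\left(G \right)} = G^{2} G = G^{3}$)
$\sqrt{K{\left(D{\left(p{\left(-2,0 \right)},-5 \right)} \right)} + w} = \sqrt{\left(-2\right)^{3} + 3325} = \sqrt{-8 + 3325} = \sqrt{3317}$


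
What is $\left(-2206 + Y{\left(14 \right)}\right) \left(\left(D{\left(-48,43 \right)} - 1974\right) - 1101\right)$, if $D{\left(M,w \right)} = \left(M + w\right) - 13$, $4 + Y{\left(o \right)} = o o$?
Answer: $6229302$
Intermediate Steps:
$Y{\left(o \right)} = -4 + o^{2}$ ($Y{\left(o \right)} = -4 + o o = -4 + o^{2}$)
$D{\left(M,w \right)} = -13 + M + w$
$\left(-2206 + Y{\left(14 \right)}\right) \left(\left(D{\left(-48,43 \right)} - 1974\right) - 1101\right) = \left(-2206 - \left(4 - 14^{2}\right)\right) \left(\left(\left(-13 - 48 + 43\right) - 1974\right) - 1101\right) = \left(-2206 + \left(-4 + 196\right)\right) \left(\left(-18 - 1974\right) - 1101\right) = \left(-2206 + 192\right) \left(-1992 - 1101\right) = \left(-2014\right) \left(-3093\right) = 6229302$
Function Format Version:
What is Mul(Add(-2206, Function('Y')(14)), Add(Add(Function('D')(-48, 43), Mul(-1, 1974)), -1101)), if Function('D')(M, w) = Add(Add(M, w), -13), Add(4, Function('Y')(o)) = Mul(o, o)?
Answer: 6229302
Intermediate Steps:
Function('Y')(o) = Add(-4, Pow(o, 2)) (Function('Y')(o) = Add(-4, Mul(o, o)) = Add(-4, Pow(o, 2)))
Function('D')(M, w) = Add(-13, M, w)
Mul(Add(-2206, Function('Y')(14)), Add(Add(Function('D')(-48, 43), Mul(-1, 1974)), -1101)) = Mul(Add(-2206, Add(-4, Pow(14, 2))), Add(Add(Add(-13, -48, 43), Mul(-1, 1974)), -1101)) = Mul(Add(-2206, Add(-4, 196)), Add(Add(-18, -1974), -1101)) = Mul(Add(-2206, 192), Add(-1992, -1101)) = Mul(-2014, -3093) = 6229302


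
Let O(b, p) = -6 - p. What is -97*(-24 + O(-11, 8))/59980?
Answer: 1843/29990 ≈ 0.061454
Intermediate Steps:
-97*(-24 + O(-11, 8))/59980 = -97*(-24 + (-6 - 1*8))/59980 = -97*(-24 + (-6 - 8))*(1/59980) = -97*(-24 - 14)*(1/59980) = -97*(-38)*(1/59980) = 3686*(1/59980) = 1843/29990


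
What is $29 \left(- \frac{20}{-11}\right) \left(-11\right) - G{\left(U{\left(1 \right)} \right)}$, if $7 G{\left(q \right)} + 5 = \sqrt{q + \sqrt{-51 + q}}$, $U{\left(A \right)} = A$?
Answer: $- \frac{4055}{7} - \frac{\sqrt{1 + 5 i \sqrt{2}}}{7} \approx -579.57 - 0.25034 i$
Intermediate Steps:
$G{\left(q \right)} = - \frac{5}{7} + \frac{\sqrt{q + \sqrt{-51 + q}}}{7}$
$29 \left(- \frac{20}{-11}\right) \left(-11\right) - G{\left(U{\left(1 \right)} \right)} = 29 \left(- \frac{20}{-11}\right) \left(-11\right) - \left(- \frac{5}{7} + \frac{\sqrt{1 + \sqrt{-51 + 1}}}{7}\right) = 29 \left(\left(-20\right) \left(- \frac{1}{11}\right)\right) \left(-11\right) - \left(- \frac{5}{7} + \frac{\sqrt{1 + \sqrt{-50}}}{7}\right) = 29 \cdot \frac{20}{11} \left(-11\right) - \left(- \frac{5}{7} + \frac{\sqrt{1 + 5 i \sqrt{2}}}{7}\right) = \frac{580}{11} \left(-11\right) + \left(\frac{5}{7} - \frac{\sqrt{1 + 5 i \sqrt{2}}}{7}\right) = -580 + \left(\frac{5}{7} - \frac{\sqrt{1 + 5 i \sqrt{2}}}{7}\right) = - \frac{4055}{7} - \frac{\sqrt{1 + 5 i \sqrt{2}}}{7}$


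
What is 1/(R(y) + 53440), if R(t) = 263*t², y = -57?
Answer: 1/907927 ≈ 1.1014e-6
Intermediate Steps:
1/(R(y) + 53440) = 1/(263*(-57)² + 53440) = 1/(263*3249 + 53440) = 1/(854487 + 53440) = 1/907927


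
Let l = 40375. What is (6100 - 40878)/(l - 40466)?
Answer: 34778/91 ≈ 382.18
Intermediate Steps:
(6100 - 40878)/(l - 40466) = (6100 - 40878)/(40375 - 40466) = -34778/(-91) = -34778*(-1/91) = 34778/91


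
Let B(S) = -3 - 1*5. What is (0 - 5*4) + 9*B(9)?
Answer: -92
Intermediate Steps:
B(S) = -8 (B(S) = -3 - 5 = -8)
(0 - 5*4) + 9*B(9) = (0 - 5*4) + 9*(-8) = (0 - 20) - 72 = -20 - 72 = -92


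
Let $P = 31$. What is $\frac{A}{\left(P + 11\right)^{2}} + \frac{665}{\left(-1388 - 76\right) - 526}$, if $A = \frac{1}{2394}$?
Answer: $- \frac{280830365}{840380184} \approx -0.33417$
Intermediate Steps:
$A = \frac{1}{2394} \approx 0.00041771$
$\frac{A}{\left(P + 11\right)^{2}} + \frac{665}{\left(-1388 - 76\right) - 526} = \frac{1}{2394 \left(31 + 11\right)^{2}} + \frac{665}{\left(-1388 - 76\right) - 526} = \frac{1}{2394 \cdot 42^{2}} + \frac{665}{-1464 - 526} = \frac{1}{2394 \cdot 1764} + \frac{665}{-1990} = \frac{1}{2394} \cdot \frac{1}{1764} + 665 \left(- \frac{1}{1990}\right) = \frac{1}{4223016} - \frac{133}{398} = - \frac{280830365}{840380184}$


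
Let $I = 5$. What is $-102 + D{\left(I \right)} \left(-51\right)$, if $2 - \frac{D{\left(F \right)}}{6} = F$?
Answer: $816$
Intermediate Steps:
$D{\left(F \right)} = 12 - 6 F$
$-102 + D{\left(I \right)} \left(-51\right) = -102 + \left(12 - 30\right) \left(-51\right) = -102 - -918 = -102 + 918 = 816$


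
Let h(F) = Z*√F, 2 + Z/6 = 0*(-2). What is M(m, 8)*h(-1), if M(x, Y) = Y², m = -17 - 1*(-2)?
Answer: -768*I ≈ -768.0*I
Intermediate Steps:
Z = -12 (Z = -12 + 6*(0*(-2)) = -12 + 6*0 = -12 + 0 = -12)
m = -15 (m = -17 + 2 = -15)
h(F) = -12*√F
M(m, 8)*h(-1) = 8²*(-12*I) = 64*(-12*I) = -768*I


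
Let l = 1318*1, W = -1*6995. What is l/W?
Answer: -1318/6995 ≈ -0.18842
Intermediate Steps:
W = -6995
l = 1318
l/W = 1318/(-6995) = 1318*(-1/6995) = -1318/6995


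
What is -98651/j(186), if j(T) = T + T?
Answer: -98651/372 ≈ -265.19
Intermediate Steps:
j(T) = 2*T
-98651/j(186) = -98651/(2*186) = -98651/372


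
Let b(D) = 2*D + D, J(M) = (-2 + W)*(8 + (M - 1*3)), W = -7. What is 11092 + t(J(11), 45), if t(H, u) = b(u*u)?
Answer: 17167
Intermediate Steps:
J(M) = -45 - 9*M (J(M) = (-2 - 7)*(8 + (M - 1*3)) = -9*(8 + (M - 3)) = -9*(8 + (-3 + M)) = -9*(5 + M) = -45 - 9*M)
b(D) = 3*D
t(H, u) = 3*u² (t(H, u) = 3*(u*u) = 3*u²)
11092 + t(J(11), 45) = 11092 + 3*45² = 11092 + 3*2025 = 11092 + 6075 = 17167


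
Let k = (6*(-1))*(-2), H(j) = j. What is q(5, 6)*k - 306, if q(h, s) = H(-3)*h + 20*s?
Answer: 954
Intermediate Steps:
k = 12 (k = -6*(-2) = 12)
q(h, s) = -3*h + 20*s
q(5, 6)*k - 306 = (-3*5 + 20*6)*12 - 306 = (-15 + 120)*12 - 306 = 105*12 - 306 = 1260 - 306 = 954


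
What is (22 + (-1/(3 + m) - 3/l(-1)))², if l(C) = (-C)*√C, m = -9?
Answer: 17365/36 + 133*I ≈ 482.36 + 133.0*I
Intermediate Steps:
l(C) = -C^(3/2)
(22 + (-1/(3 + m) - 3/l(-1)))² = (22 + (-1/(3 - 9) - 3*(-I)))² = (22 + (-1/(-6) - 3*(-I)))² = (22 + (-1*(-⅙) - 3*(-I)))² = (22 + (⅙ - (-3)*I))² = (22 + (⅙ + 3*I))² = (133/6 + 3*I)²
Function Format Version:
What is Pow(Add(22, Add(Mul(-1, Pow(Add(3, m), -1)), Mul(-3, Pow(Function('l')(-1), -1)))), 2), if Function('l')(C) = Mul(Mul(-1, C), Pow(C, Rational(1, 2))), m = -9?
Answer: Add(Rational(17365, 36), Mul(133, I)) ≈ Add(482.36, Mul(133.00, I))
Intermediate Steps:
Function('l')(C) = Mul(-1, Pow(C, Rational(3, 2)))
Pow(Add(22, Add(Mul(-1, Pow(Add(3, m), -1)), Mul(-3, Pow(Function('l')(-1), -1)))), 2) = Pow(Add(22, Add(Mul(-1, Pow(Add(3, -9), -1)), Mul(-3, Pow(Mul(-1, Pow(-1, Rational(3, 2))), -1)))), 2) = Pow(Add(22, Add(Mul(-1, Pow(-6, -1)), Mul(-3, Pow(Mul(-1, Mul(-1, I)), -1)))), 2) = Pow(Add(22, Add(Mul(-1, Rational(-1, 6)), Mul(-3, Pow(I, -1)))), 2) = Pow(Add(22, Add(Rational(1, 6), Mul(-3, Mul(-1, I)))), 2) = Pow(Add(22, Add(Rational(1, 6), Mul(3, I))), 2) = Pow(Add(Rational(133, 6), Mul(3, I)), 2)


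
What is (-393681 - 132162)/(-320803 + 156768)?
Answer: 525843/164035 ≈ 3.2057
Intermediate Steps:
(-393681 - 132162)/(-320803 + 156768) = -525843/(-164035) = -525843*(-1/164035) = 525843/164035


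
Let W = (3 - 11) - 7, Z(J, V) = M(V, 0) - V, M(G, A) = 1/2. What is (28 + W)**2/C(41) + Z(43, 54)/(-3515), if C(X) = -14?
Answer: -296643/24605 ≈ -12.056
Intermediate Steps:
M(G, A) = 1/2
Z(J, V) = 1/2 - V
W = -15 (W = -8 - 7 = -15)
(28 + W)**2/C(41) + Z(43, 54)/(-3515) = (28 - 15)**2/(-14) + (1/2 - 1*54)/(-3515) = 13**2*(-1/14) + (1/2 - 54)*(-1/3515) = 169*(-1/14) - 107/2*(-1/3515) = -169/14 + 107/7030 = -296643/24605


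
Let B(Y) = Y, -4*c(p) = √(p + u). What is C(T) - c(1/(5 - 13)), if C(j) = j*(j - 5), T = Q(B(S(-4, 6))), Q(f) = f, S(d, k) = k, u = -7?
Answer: 6 + I*√114/16 ≈ 6.0 + 0.66732*I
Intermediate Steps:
c(p) = -√(-7 + p)/4 (c(p) = -√(p - 7)/4 = -√(-7 + p)/4)
T = 6
C(j) = j*(-5 + j)
C(T) - c(1/(5 - 13)) = 6*(-5 + 6) - (-1)*√(-7 + 1/(5 - 13))/4 = 6*1 - (-1)*√(-7 + 1/(-8))/4 = 6 - (-1)*√(-7 - ⅛)/4 = 6 - (-1)*√(-57/8)/4 = 6 - (-1)*I*√114/4/4 = 6 - (-1)*I*√114/16 = 6 + I*√114/16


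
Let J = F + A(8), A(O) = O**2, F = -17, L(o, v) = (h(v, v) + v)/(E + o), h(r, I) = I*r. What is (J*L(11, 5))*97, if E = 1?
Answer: 22795/2 ≈ 11398.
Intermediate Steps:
L(o, v) = (v + v**2)/(1 + o) (L(o, v) = (v*v + v)/(1 + o) = (v**2 + v)/(1 + o) = (v + v**2)/(1 + o))
J = 47 (J = -17 + 8**2 = -17 + 64 = 47)
(J*L(11, 5))*97 = (47*(5*(1 + 5)/(1 + 11)))*97 = (47*(5*6/12))*97 = (47*(5*(1/12)*6))*97 = (47*(5/2))*97 = (235/2)*97 = 22795/2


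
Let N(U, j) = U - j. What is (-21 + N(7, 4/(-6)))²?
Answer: 1600/9 ≈ 177.78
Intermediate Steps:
(-21 + N(7, 4/(-6)))² = (-21 + (7 - 4/(-6)))² = (-21 + (7 - 4*(-1)/6))² = (-21 + (7 - 1*(-⅔)))² = (-21 + (7 + ⅔))² = (-21 + 23/3)² = (-40/3)² = 1600/9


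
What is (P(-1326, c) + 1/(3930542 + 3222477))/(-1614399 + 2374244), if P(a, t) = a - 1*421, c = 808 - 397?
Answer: -12496324192/5435185722055 ≈ -0.0022992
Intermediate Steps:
c = 411
P(a, t) = -421 + a (P(a, t) = a - 421 = -421 + a)
(P(-1326, c) + 1/(3930542 + 3222477))/(-1614399 + 2374244) = ((-421 - 1326) + 1/(3930542 + 3222477))/(-1614399 + 2374244) = (-1747 + 1/7153019)/759845 = (-1747 + 1/7153019)*(1/759845) = -12496324192/7153019*1/759845 = -12496324192/5435185722055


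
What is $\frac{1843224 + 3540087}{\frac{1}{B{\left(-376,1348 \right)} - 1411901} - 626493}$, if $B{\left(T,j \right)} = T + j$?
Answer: $- \frac{7595469605919}{883937141998} \approx -8.5928$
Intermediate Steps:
$\frac{1843224 + 3540087}{\frac{1}{B{\left(-376,1348 \right)} - 1411901} - 626493} = \frac{1843224 + 3540087}{\frac{1}{\left(-376 + 1348\right) - 1411901} - 626493} = \frac{5383311}{\frac{1}{972 - 1411901} + \left(-2352450 + 1725957\right)} = \frac{5383311}{\frac{1}{-1410929} - 626493} = \frac{5383311}{- \frac{1}{1410929} - 626493} = \frac{5383311}{- \frac{883937141998}{1410929}} = 5383311 \left(- \frac{1410929}{883937141998}\right) = - \frac{7595469605919}{883937141998}$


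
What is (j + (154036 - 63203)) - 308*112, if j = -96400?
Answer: -40063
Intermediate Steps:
(j + (154036 - 63203)) - 308*112 = (-96400 + (154036 - 63203)) - 308*112 = (-96400 + 90833) - 34496 = -5567 - 34496 = -40063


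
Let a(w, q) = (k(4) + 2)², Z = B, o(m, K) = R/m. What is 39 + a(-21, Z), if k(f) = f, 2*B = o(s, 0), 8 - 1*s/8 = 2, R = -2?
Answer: 75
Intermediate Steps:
s = 48 (s = 64 - 8*2 = 64 - 16 = 48)
o(m, K) = -2/m
B = -1/48 (B = (-2/48)/2 = (-2*1/48)/2 = (½)*(-1/24) = -1/48 ≈ -0.020833)
Z = -1/48 ≈ -0.020833
a(w, q) = 36 (a(w, q) = (4 + 2)² = 6² = 36)
39 + a(-21, Z) = 39 + 36 = 75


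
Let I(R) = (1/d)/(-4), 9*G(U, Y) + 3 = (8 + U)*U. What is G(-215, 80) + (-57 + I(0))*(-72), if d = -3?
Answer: 27128/3 ≈ 9042.7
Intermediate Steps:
G(U, Y) = -⅓ + U*(8 + U)/9 (G(U, Y) = -⅓ + ((8 + U)*U)/9 = -⅓ + (U*(8 + U))/9 = -⅓ + U*(8 + U)/9)
I(R) = 1/12 (I(R) = (1/(-3))/(-4) = (1*(-⅓))*(-¼) = -⅓*(-¼) = 1/12)
G(-215, 80) + (-57 + I(0))*(-72) = (-⅓ + (⅑)*(-215)² + (8/9)*(-215)) + (-57 + 1/12)*(-72) = (-⅓ + (⅑)*46225 - 1720/9) - 683/12*(-72) = (-⅓ + 46225/9 - 1720/9) + 4098 = 14834/3 + 4098 = 27128/3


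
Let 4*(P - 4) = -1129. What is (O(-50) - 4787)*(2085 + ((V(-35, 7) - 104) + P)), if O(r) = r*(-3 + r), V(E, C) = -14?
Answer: -14435435/4 ≈ -3.6089e+6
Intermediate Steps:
P = -1113/4 (P = 4 + (1/4)*(-1129) = 4 - 1129/4 = -1113/4 ≈ -278.25)
(O(-50) - 4787)*(2085 + ((V(-35, 7) - 104) + P)) = (-50*(-3 - 50) - 4787)*(2085 + ((-14 - 104) - 1113/4)) = (-50*(-53) - 4787)*(2085 + (-118 - 1113/4)) = (2650 - 4787)*(2085 - 1585/4) = -2137*6755/4 = -14435435/4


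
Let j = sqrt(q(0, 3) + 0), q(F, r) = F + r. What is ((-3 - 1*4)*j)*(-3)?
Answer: 21*sqrt(3) ≈ 36.373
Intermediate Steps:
j = sqrt(3) (j = sqrt((0 + 3) + 0) = sqrt(3 + 0) = sqrt(3) ≈ 1.7320)
((-3 - 1*4)*j)*(-3) = ((-3 - 1*4)*sqrt(3))*(-3) = ((-3 - 4)*sqrt(3))*(-3) = -7*sqrt(3)*(-3) = 21*sqrt(3)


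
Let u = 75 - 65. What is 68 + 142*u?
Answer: 1488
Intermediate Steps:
u = 10
68 + 142*u = 68 + 142*10 = 68 + 1420 = 1488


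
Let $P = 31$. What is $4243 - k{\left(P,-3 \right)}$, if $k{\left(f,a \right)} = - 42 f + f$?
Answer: $5514$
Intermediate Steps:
$k{\left(f,a \right)} = - 41 f$
$4243 - k{\left(P,-3 \right)} = 4243 - \left(-41\right) 31 = 4243 - -1271 = 4243 + 1271 = 5514$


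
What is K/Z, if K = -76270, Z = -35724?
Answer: 38135/17862 ≈ 2.1350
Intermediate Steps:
K/Z = -76270/(-35724) = -76270*(-1/35724) = 38135/17862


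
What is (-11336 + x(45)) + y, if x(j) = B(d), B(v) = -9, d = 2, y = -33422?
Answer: -44767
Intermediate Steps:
x(j) = -9
(-11336 + x(45)) + y = (-11336 - 9) - 33422 = -11345 - 33422 = -44767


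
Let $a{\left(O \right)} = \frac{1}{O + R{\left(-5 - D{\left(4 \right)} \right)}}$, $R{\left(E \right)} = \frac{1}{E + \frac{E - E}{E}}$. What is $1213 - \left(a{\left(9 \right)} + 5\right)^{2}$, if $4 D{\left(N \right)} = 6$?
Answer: $\frac{15696181}{13225} \approx 1186.9$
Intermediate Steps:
$D{\left(N \right)} = \frac{3}{2}$ ($D{\left(N \right)} = \frac{1}{4} \cdot 6 = \frac{3}{2}$)
$R{\left(E \right)} = \frac{1}{E}$ ($R{\left(E \right)} = \frac{1}{E + \frac{0}{E}} = \frac{1}{E + 0} = \frac{1}{E}$)
$a{\left(O \right)} = \frac{1}{- \frac{2}{13} + O}$ ($a{\left(O \right)} = \frac{1}{O + \frac{1}{-5 - \frac{3}{2}}} = \frac{1}{O + \frac{1}{- \frac{13}{2}}} = \frac{1}{O - \frac{2}{13}} = \frac{1}{- \frac{2}{13} + O}$)
$1213 - \left(a{\left(9 \right)} + 5\right)^{2} = 1213 - \left(\frac{13}{-2 + 13 \cdot 9} + 5\right)^{2} = 1213 - \left(\frac{13}{-2 + 117} + 5\right)^{2} = 1213 - \left(\frac{13}{115} + 5\right)^{2} = 1213 - \left(\frac{588}{115}\right)^{2} = 1213 - \frac{345744}{13225} = \frac{15696181}{13225}$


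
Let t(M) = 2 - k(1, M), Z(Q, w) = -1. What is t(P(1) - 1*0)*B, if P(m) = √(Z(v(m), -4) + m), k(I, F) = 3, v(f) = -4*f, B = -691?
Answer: 691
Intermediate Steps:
P(m) = √(-1 + m)
t(M) = -1 (t(M) = 2 - 1*3 = 2 - 3 = -1)
t(P(1) - 1*0)*B = -1*(-691) = 691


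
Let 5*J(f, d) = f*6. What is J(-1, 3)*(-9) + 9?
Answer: 99/5 ≈ 19.800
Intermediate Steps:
J(f, d) = 6*f/5 (J(f, d) = (f*6)/5 = (6*f)/5 = 6*f/5)
J(-1, 3)*(-9) + 9 = ((6/5)*(-1))*(-9) + 9 = -6/5*(-9) + 9 = 54/5 + 9 = 99/5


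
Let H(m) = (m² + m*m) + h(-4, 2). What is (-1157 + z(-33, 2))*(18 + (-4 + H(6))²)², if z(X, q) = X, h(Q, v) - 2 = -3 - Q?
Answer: -30456242390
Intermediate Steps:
h(Q, v) = -1 - Q (h(Q, v) = 2 + (-3 - Q) = -1 - Q)
H(m) = 3 + 2*m² (H(m) = (m² + m*m) + (-1 - 1*(-4)) = (m² + m²) + (-1 + 4) = 2*m² + 3 = 3 + 2*m²)
(-1157 + z(-33, 2))*(18 + (-4 + H(6))²)² = (-1157 - 33)*(18 + (-4 + (3 + 2*6²))²)² = -1190*(18 + (-4 + (3 + 2*36))²)² = -1190*(18 + (-4 + (3 + 72))²)² = -1190*(18 + (-4 + 75)²)² = -1190*(18 + 71²)² = -1190*(18 + 5041)² = -1190*5059² = -1190*25593481 = -30456242390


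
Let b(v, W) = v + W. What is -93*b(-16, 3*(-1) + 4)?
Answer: 1395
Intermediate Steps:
b(v, W) = W + v
-93*b(-16, 3*(-1) + 4) = -93*((3*(-1) + 4) - 16) = -93*((-3 + 4) - 16) = -93*(1 - 16) = -93*(-15) = 1395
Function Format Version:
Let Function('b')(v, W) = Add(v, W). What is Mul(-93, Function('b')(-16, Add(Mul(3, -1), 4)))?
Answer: 1395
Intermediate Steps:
Function('b')(v, W) = Add(W, v)
Mul(-93, Function('b')(-16, Add(Mul(3, -1), 4))) = Mul(-93, Add(Add(Mul(3, -1), 4), -16)) = Mul(-93, Add(Add(-3, 4), -16)) = Mul(-93, Add(1, -16)) = Mul(-93, -15) = 1395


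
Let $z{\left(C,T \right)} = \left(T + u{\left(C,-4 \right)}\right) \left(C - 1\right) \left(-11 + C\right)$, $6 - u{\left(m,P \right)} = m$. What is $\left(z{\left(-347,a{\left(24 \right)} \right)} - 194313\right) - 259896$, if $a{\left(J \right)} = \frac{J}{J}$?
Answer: $43648527$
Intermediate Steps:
$u{\left(m,P \right)} = 6 - m$
$a{\left(J \right)} = 1$
$z{\left(C,T \right)} = \left(-1 + C\right) \left(-11 + C\right) \left(6 + T - C\right)$ ($z{\left(C,T \right)} = \left(T - \left(-6 + C\right)\right) \left(C - 1\right) \left(-11 + C\right) = \left(6 + T - C\right) \left(-1 + C\right) \left(-11 + C\right) = \left(-1 + C\right) \left(6 + T - C\right) \left(-11 + C\right) = \left(-1 + C\right) \left(-11 + C\right) \left(6 + T - C\right)$)
$\left(z{\left(-347,a{\left(24 \right)} \right)} - 194313\right) - 259896 = \left(\left(66 - \left(-347\right)^{3} - -28801 + 11 \cdot 1 + 18 \left(-347\right)^{2} + 1 \left(-347\right)^{2} - \left(-4164\right) 1\right) - 194313\right) - 259896 = \left(\left(66 - -41781923 + 28801 + 11 + 18 \cdot 120409 + 1 \cdot 120409 + 4164\right) - 194313\right) - 259896 = \left(\left(66 + 41781923 + 28801 + 11 + 2167362 + 120409 + 4164\right) - 194313\right) - 259896 = \left(44102736 - 194313\right) - 259896 = 43908423 - 259896 = 43648527$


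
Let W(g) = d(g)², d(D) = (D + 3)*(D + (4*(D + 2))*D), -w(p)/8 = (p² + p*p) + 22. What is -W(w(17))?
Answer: -195261725395296668160000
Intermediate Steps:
w(p) = -176 - 16*p² (w(p) = -8*((p² + p*p) + 22) = -8*((p² + p²) + 22) = -8*(2*p² + 22) = -8*(22 + 2*p²) = -176 - 16*p²)
d(D) = (3 + D)*(D + D*(8 + 4*D)) (d(D) = (3 + D)*(D + (4*(2 + D))*D) = (3 + D)*(D + (8 + 4*D)*D) = (3 + D)*(D + D*(8 + 4*D)))
W(g) = g²*(27 + 4*g² + 21*g)² (W(g) = (g*(27 + 4*g² + 21*g))² = g²*(27 + 4*g² + 21*g)²)
-W(w(17)) = -(-176 - 16*17²)²*(27 + 4*(-176 - 16*17²)² + 21*(-176 - 16*17²))² = -(-176 - 16*289)²*(27 + 4*(-176 - 16*289)² + 21*(-176 - 16*289))² = -(-176 - 4624)²*(27 + 4*(-176 - 4624)² + 21*(-176 - 4624))² = -(-4800)²*(27 + 4*(-4800)² + 21*(-4800))² = -23040000*(27 + 4*23040000 - 100800)² = -23040000*(27 + 92160000 - 100800)² = -23040000*92059227² = -23040000*8474901275837529 = -1*195261725395296668160000 = -195261725395296668160000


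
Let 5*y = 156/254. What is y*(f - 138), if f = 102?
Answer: -2808/635 ≈ -4.4221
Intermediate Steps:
y = 78/635 (y = (156/254)/5 = (156*(1/254))/5 = (⅕)*(78/127) = 78/635 ≈ 0.12283)
y*(f - 138) = 78*(102 - 138)/635 = (78/635)*(-36) = -2808/635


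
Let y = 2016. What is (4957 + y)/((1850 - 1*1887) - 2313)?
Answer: -6973/2350 ≈ -2.9672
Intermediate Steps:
(4957 + y)/((1850 - 1*1887) - 2313) = (4957 + 2016)/((1850 - 1*1887) - 2313) = 6973/((1850 - 1887) - 2313) = 6973/(-37 - 2313) = 6973/(-2350) = 6973*(-1/2350) = -6973/2350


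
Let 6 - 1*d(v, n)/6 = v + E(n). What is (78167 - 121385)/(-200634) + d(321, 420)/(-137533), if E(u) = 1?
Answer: 150578649/656995141 ≈ 0.22919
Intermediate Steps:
d(v, n) = 30 - 6*v (d(v, n) = 36 - 6*(v + 1) = 36 - 6*(1 + v) = 36 + (-6 - 6*v) = 30 - 6*v)
(78167 - 121385)/(-200634) + d(321, 420)/(-137533) = (78167 - 121385)/(-200634) + (30 - 6*321)/(-137533) = -43218*(-1/200634) + (30 - 1926)*(-1/137533) = 1029/4777 - 1896*(-1/137533) = 1029/4777 + 1896/137533 = 150578649/656995141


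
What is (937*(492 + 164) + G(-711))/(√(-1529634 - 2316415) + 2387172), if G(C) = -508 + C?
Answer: 1464417824916/5698594003633 - 613453*I*√3846049/5698594003633 ≈ 0.25698 - 0.00021112*I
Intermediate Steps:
(937*(492 + 164) + G(-711))/(√(-1529634 - 2316415) + 2387172) = (937*(492 + 164) + (-508 - 711))/(√(-1529634 - 2316415) + 2387172) = (937*656 - 1219)/(√(-3846049) + 2387172) = (614672 - 1219)/(I*√3846049 + 2387172) = 613453/(2387172 + I*√3846049)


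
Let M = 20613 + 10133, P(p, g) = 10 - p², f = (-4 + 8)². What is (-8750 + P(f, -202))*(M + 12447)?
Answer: -388564228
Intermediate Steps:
f = 16 (f = 4² = 16)
M = 30746
(-8750 + P(f, -202))*(M + 12447) = (-8750 + (10 - 1*16²))*(30746 + 12447) = (-8750 + (10 - 1*256))*43193 = (-8750 + (10 - 256))*43193 = (-8750 - 246)*43193 = -8996*43193 = -388564228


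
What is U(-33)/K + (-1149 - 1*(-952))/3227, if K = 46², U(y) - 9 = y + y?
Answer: -600791/6828332 ≈ -0.087985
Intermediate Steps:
U(y) = 9 + 2*y (U(y) = 9 + (y + y) = 9 + 2*y)
K = 2116
U(-33)/K + (-1149 - 1*(-952))/3227 = (9 + 2*(-33))/2116 + (-1149 - 1*(-952))/3227 = (9 - 66)*(1/2116) + (-1149 + 952)*(1/3227) = -57*1/2116 - 197*1/3227 = -57/2116 - 197/3227 = -600791/6828332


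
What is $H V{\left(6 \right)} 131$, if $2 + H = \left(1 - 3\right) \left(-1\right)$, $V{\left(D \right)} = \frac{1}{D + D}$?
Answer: $0$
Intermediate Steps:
$V{\left(D \right)} = \frac{1}{2 D}$
$H = 0$ ($H = -2 + \left(1 - 3\right) \left(-1\right) = -2 - -2 = -2 + 2 = 0$)
$H V{\left(6 \right)} 131 = 0 \frac{1}{2 \cdot 6} \cdot 131 = 0 \cdot \frac{1}{2} \cdot \frac{1}{6} \cdot 131 = 0 \cdot \frac{1}{12} \cdot 131 = 0 \cdot 131 = 0$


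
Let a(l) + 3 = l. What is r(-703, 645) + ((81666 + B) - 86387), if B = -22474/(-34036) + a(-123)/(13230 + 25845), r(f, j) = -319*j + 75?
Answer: -46637224292281/221659450 ≈ -2.1040e+5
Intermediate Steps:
a(l) = -3 + l
r(f, j) = 75 - 319*j
B = 145647169/221659450 (B = -22474/(-34036) + (-3 - 123)/(13230 + 25845) = -22474*(-1/34036) - 126/39075 = 11237/17018 - 126*1/39075 = 11237/17018 - 42/13025 = 145647169/221659450 ≈ 0.65708)
r(-703, 645) + ((81666 + B) - 86387) = (75 - 319*645) + ((81666 + 145647169/221659450) - 86387) = (75 - 205755) + (18102186290869/221659450 - 86387) = -205680 - 1046308616281/221659450 = -46637224292281/221659450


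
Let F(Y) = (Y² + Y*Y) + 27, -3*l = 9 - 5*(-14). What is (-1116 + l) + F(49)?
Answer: 11060/3 ≈ 3686.7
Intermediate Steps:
l = -79/3 (l = -(9 - 5*(-14))/3 = -(9 + 70)/3 = -⅓*79 = -79/3 ≈ -26.333)
F(Y) = 27 + 2*Y² (F(Y) = (Y² + Y²) + 27 = 2*Y² + 27 = 27 + 2*Y²)
(-1116 + l) + F(49) = (-1116 - 79/3) + (27 + 2*49²) = -3427/3 + (27 + 2*2401) = -3427/3 + (27 + 4802) = -3427/3 + 4829 = 11060/3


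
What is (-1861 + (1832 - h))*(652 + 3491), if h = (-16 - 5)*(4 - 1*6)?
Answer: -294153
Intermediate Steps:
h = 42 (h = -21*(4 - 6) = -21*(-2) = 42)
(-1861 + (1832 - h))*(652 + 3491) = (-1861 + (1832 - 1*42))*(652 + 3491) = (-1861 + (1832 - 42))*4143 = (-1861 + 1790)*4143 = -71*4143 = -294153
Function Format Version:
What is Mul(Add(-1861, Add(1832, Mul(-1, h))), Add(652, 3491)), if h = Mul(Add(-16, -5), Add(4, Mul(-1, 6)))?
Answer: -294153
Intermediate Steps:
h = 42 (h = Mul(-21, Add(4, -6)) = Mul(-21, -2) = 42)
Mul(Add(-1861, Add(1832, Mul(-1, h))), Add(652, 3491)) = Mul(Add(-1861, Add(1832, Mul(-1, 42))), Add(652, 3491)) = Mul(Add(-1861, Add(1832, -42)), 4143) = Mul(Add(-1861, 1790), 4143) = Mul(-71, 4143) = -294153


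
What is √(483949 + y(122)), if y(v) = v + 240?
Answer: √484311 ≈ 695.92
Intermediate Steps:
y(v) = 240 + v
√(483949 + y(122)) = √(483949 + (240 + 122)) = √(483949 + 362) = √484311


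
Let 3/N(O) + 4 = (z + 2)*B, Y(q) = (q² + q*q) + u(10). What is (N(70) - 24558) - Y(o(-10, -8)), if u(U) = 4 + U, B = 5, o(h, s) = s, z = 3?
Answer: -172899/7 ≈ -24700.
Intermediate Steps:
Y(q) = 14 + 2*q² (Y(q) = (q² + q*q) + (4 + 10) = (q² + q²) + 14 = 2*q² + 14 = 14 + 2*q²)
N(O) = ⅐ (N(O) = 3/(-4 + (3 + 2)*5) = 3/(-4 + 5*5) = 3/(-4 + 25) = 3/21 = 3*(1/21) = ⅐)
(N(70) - 24558) - Y(o(-10, -8)) = (⅐ - 24558) - (14 + 2*(-8)²) = -171905/7 - (14 + 2*64) = -171905/7 - (14 + 128) = -171905/7 - 1*142 = -171905/7 - 142 = -172899/7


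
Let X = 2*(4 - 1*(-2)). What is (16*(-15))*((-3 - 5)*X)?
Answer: 23040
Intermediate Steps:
X = 12 (X = 2*(4 + 2) = 2*6 = 12)
(16*(-15))*((-3 - 5)*X) = (16*(-15))*((-3 - 5)*12) = -(-1920)*12 = -240*(-96) = 23040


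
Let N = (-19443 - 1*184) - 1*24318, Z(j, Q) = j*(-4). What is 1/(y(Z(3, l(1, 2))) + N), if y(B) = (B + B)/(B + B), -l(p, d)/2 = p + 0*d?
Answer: -1/43944 ≈ -2.2756e-5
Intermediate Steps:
l(p, d) = -2*p (l(p, d) = -2*(p + 0*d) = -2*(p + 0) = -2*p)
Z(j, Q) = -4*j
y(B) = 1 (y(B) = (2*B)/((2*B)) = (2*B)*(1/(2*B)) = 1)
N = -43945 (N = (-19443 - 184) - 24318 = -19627 - 24318 = -43945)
1/(y(Z(3, l(1, 2))) + N) = 1/(1 - 43945) = 1/(-43944) = -1/43944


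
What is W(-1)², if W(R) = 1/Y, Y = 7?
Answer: 1/49 ≈ 0.020408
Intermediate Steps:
W(R) = ⅐ (W(R) = 1/7 = ⅐)
W(-1)² = (⅐)² = 1/49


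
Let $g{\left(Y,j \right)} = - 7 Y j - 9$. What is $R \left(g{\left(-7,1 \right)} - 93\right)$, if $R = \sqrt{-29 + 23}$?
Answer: $- 53 i \sqrt{6} \approx - 129.82 i$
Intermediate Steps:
$R = i \sqrt{6}$ ($R = \sqrt{-6} = i \sqrt{6} \approx 2.4495 i$)
$g{\left(Y,j \right)} = -9 - 7 Y j$ ($g{\left(Y,j \right)} = - 7 Y j - 9 = -9 - 7 Y j$)
$R \left(g{\left(-7,1 \right)} - 93\right) = i \sqrt{6} \left(\left(-9 - \left(-49\right) 1\right) - 93\right) = i \sqrt{6} \left(\left(-9 + 49\right) - 93\right) = i \sqrt{6} \left(40 - 93\right) = i \sqrt{6} \left(-53\right) = - 53 i \sqrt{6}$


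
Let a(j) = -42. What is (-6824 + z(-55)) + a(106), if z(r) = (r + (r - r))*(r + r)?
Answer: -816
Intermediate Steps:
z(r) = 2*r² (z(r) = (r + 0)*(2*r) = r*(2*r) = 2*r²)
(-6824 + z(-55)) + a(106) = (-6824 + 2*(-55)²) - 42 = (-6824 + 2*3025) - 42 = (-6824 + 6050) - 42 = -774 - 42 = -816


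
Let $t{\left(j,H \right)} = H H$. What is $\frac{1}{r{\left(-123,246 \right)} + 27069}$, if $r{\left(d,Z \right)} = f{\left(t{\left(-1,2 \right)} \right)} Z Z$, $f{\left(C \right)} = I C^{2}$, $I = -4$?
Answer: $- \frac{1}{3845955} \approx -2.6001 \cdot 10^{-7}$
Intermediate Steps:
$t{\left(j,H \right)} = H^{2}$
$f{\left(C \right)} = - 4 C^{2}$
$r{\left(d,Z \right)} = - 64 Z^{2}$ ($r{\left(d,Z \right)} = - 4 \left(2^{2}\right)^{2} Z Z = - 4 \cdot 4^{2} Z Z = \left(-4\right) 16 Z Z = - 64 Z Z = - 64 Z^{2}$)
$\frac{1}{r{\left(-123,246 \right)} + 27069} = \frac{1}{- 64 \cdot 246^{2} + 27069} = \frac{1}{\left(-64\right) 60516 + 27069} = \frac{1}{-3873024 + 27069} = \frac{1}{-3845955} = - \frac{1}{3845955}$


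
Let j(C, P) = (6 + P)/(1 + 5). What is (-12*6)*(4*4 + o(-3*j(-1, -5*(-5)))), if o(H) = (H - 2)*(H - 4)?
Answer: -25722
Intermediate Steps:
j(C, P) = 1 + P/6 (j(C, P) = (6 + P)/6 = (6 + P)*(⅙) = 1 + P/6)
o(H) = (-4 + H)*(-2 + H) (o(H) = (-2 + H)*(-4 + H) = (-4 + H)*(-2 + H))
(-12*6)*(4*4 + o(-3*j(-1, -5*(-5)))) = (-12*6)*(4*4 + (8 + (-3*(1 + (-5*(-5))/6))² - (-18)*(1 + (-5*(-5))/6))) = -72*(16 + (8 + (-3*(1 + (⅙)*25))² - (-18)*(1 + (⅙)*25))) = -72*(16 + (8 + (-3*(1 + 25/6))² - (-18)*(1 + 25/6))) = -72*(16 + (8 + (-3*31/6)² - (-18)*31/6)) = -72*(16 + (8 + (-31/2)² - 6*(-31/2))) = -72*(16 + (8 + 961/4 + 93)) = -72*(16 + 1365/4) = -72*1429/4 = -25722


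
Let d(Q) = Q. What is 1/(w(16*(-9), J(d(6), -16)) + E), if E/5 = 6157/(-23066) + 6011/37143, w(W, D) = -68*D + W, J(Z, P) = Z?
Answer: -856740438/473370920401 ≈ -0.0018099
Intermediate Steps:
w(W, D) = W - 68*D
E = -450198625/856740438 (E = 5*(6157/(-23066) + 6011/37143) = 5*(6157*(-1/23066) + 6011*(1/37143)) = 5*(-6157/23066 + 6011/37143) = 5*(-90039725/856740438) = -450198625/856740438 ≈ -0.52548)
1/(w(16*(-9), J(d(6), -16)) + E) = 1/((16*(-9) - 68*6) - 450198625/856740438) = 1/((-144 - 408) - 450198625/856740438) = 1/(-552 - 450198625/856740438) = 1/(-473370920401/856740438) = -856740438/473370920401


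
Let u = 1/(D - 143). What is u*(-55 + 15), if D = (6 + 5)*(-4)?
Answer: 40/187 ≈ 0.21390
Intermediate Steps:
D = -44 (D = 11*(-4) = -44)
u = -1/187 (u = 1/(-44 - 143) = 1/(-187) = -1/187 ≈ -0.0053476)
u*(-55 + 15) = -(-55 + 15)/187 = -1/187*(-40) = 40/187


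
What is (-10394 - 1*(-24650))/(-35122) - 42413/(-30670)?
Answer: 526198933/538595870 ≈ 0.97698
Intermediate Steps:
(-10394 - 1*(-24650))/(-35122) - 42413/(-30670) = (-10394 + 24650)*(-1/35122) - 42413*(-1/30670) = 14256*(-1/35122) + 42413/30670 = -7128/17561 + 42413/30670 = 526198933/538595870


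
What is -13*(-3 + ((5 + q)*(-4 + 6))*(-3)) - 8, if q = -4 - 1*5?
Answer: -281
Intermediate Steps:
q = -9 (q = -4 - 5 = -9)
-13*(-3 + ((5 + q)*(-4 + 6))*(-3)) - 8 = -13*(-3 + ((5 - 9)*(-4 + 6))*(-3)) - 8 = -13*(-3 - 4*2*(-3)) - 8 = -13*(-3 - 8*(-3)) - 8 = -13*(-3 + 24) - 8 = -13*21 - 8 = -273 - 8 = -281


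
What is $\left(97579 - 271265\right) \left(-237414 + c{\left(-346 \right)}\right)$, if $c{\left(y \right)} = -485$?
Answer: $41319725714$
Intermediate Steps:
$\left(97579 - 271265\right) \left(-237414 + c{\left(-346 \right)}\right) = \left(97579 - 271265\right) \left(-237414 - 485\right) = \left(-173686\right) \left(-237899\right) = 41319725714$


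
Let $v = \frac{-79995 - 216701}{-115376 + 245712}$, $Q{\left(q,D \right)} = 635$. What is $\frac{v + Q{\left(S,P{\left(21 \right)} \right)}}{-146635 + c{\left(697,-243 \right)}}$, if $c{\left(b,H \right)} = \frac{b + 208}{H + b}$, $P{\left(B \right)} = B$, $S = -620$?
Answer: $- \frac{2339991591}{542290502210} \approx -0.004315$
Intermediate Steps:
$c{\left(b,H \right)} = \frac{208 + b}{H + b}$
$v = - \frac{37087}{16292}$ ($v = - \frac{296696}{130336} = \left(-296696\right) \frac{1}{130336} = - \frac{37087}{16292} \approx -2.2764$)
$\frac{v + Q{\left(S,P{\left(21 \right)} \right)}}{-146635 + c{\left(697,-243 \right)}} = \frac{- \frac{37087}{16292} + 635}{-146635 + \frac{208 + 697}{-243 + 697}} = \frac{10308333}{16292 \left(-146635 + \frac{1}{454} \cdot 905\right)} = \frac{10308333}{16292 \left(-146635 + \frac{905}{454}\right)} = \frac{10308333}{16292 \left(- \frac{66571385}{454}\right)} = \frac{10308333}{16292} \left(- \frac{454}{66571385}\right) = - \frac{2339991591}{542290502210}$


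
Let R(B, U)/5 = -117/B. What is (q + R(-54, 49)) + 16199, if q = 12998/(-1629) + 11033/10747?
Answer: 51574839031/3183066 ≈ 16203.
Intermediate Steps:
R(B, U) = -585/B (R(B, U) = 5*(-117/B) = -585/B)
q = -11065159/1591533 (q = 12998*(-1/1629) + 11033*(1/10747) = -12998/1629 + 1003/977 = -11065159/1591533 ≈ -6.9525)
(q + R(-54, 49)) + 16199 = (-11065159/1591533 - 585/(-54)) + 16199 = (-11065159/1591533 - 585*(-1/54)) + 16199 = (-11065159/1591533 + 65/6) + 16199 = 12352897/3183066 + 16199 = 51574839031/3183066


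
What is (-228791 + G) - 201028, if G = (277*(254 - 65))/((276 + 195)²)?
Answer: -10594602714/24649 ≈ -4.2982e+5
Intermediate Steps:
G = 5817/24649 (G = (277*189)/(471²) = 52353/221841 = 52353*(1/221841) = 5817/24649 ≈ 0.23599)
(-228791 + G) - 201028 = (-228791 + 5817/24649) - 201028 = -5639463542/24649 - 201028 = -10594602714/24649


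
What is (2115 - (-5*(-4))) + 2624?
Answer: 4719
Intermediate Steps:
(2115 - (-5*(-4))) + 2624 = (2115 - 20) + 2624 = 2095 + 2624 = 4719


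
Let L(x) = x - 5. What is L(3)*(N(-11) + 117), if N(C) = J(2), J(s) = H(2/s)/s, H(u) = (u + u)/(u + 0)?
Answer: -236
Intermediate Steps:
H(u) = 2 (H(u) = (2*u)/u = 2)
J(s) = 2/s
N(C) = 1 (N(C) = 2/2 = 2*(½) = 1)
L(x) = -5 + x
L(3)*(N(-11) + 117) = (-5 + 3)*(1 + 117) = -2*118 = -236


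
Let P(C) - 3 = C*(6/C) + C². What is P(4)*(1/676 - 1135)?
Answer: -19181475/676 ≈ -28375.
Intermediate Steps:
P(C) = 9 + C² (P(C) = 3 + (C*(6/C) + C²) = 3 + (6 + C²) = 9 + C²)
P(4)*(1/676 - 1135) = (9 + 4²)*(1/676 - 1135) = (9 + 16)*(1/676 - 1135) = 25*(-767259/676) = -19181475/676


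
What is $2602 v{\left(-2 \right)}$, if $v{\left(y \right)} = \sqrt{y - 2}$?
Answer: $5204 i \approx 5204.0 i$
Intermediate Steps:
$v{\left(y \right)} = \sqrt{-2 + y}$
$2602 v{\left(-2 \right)} = 2602 \sqrt{-2 - 2} = 2602 \sqrt{-4} = 2602 \cdot 2 i = 5204 i$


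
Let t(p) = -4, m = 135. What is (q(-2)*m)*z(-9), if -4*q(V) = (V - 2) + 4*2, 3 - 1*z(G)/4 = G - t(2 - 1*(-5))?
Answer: -4320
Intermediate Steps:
z(G) = -4 - 4*G (z(G) = 12 - 4*(G - 1*(-4)) = 12 - 4*(G + 4) = 12 - 4*(4 + G) = 12 + (-16 - 4*G) = -4 - 4*G)
q(V) = -3/2 - V/4 (q(V) = -((V - 2) + 4*2)/4 = -((-2 + V) + 8)/4 = -(6 + V)/4 = -3/2 - V/4)
(q(-2)*m)*z(-9) = ((-3/2 - 1/4*(-2))*135)*(-4 - 4*(-9)) = ((-3/2 + 1/2)*135)*(-4 + 36) = -1*135*32 = -135*32 = -4320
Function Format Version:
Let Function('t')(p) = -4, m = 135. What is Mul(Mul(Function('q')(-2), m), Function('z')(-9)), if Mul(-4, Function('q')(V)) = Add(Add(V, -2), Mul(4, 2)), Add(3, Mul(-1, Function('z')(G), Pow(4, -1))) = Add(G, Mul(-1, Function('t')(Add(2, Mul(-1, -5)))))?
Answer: -4320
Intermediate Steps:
Function('z')(G) = Add(-4, Mul(-4, G)) (Function('z')(G) = Add(12, Mul(-4, Add(G, Mul(-1, -4)))) = Add(12, Mul(-4, Add(G, 4))) = Add(12, Mul(-4, Add(4, G))) = Add(12, Add(-16, Mul(-4, G))) = Add(-4, Mul(-4, G)))
Function('q')(V) = Add(Rational(-3, 2), Mul(Rational(-1, 4), V)) (Function('q')(V) = Mul(Rational(-1, 4), Add(Add(V, -2), Mul(4, 2))) = Mul(Rational(-1, 4), Add(Add(-2, V), 8)) = Mul(Rational(-1, 4), Add(6, V)) = Add(Rational(-3, 2), Mul(Rational(-1, 4), V)))
Mul(Mul(Function('q')(-2), m), Function('z')(-9)) = Mul(Mul(Add(Rational(-3, 2), Mul(Rational(-1, 4), -2)), 135), Add(-4, Mul(-4, -9))) = Mul(Mul(Add(Rational(-3, 2), Rational(1, 2)), 135), Add(-4, 36)) = Mul(Mul(-1, 135), 32) = Mul(-135, 32) = -4320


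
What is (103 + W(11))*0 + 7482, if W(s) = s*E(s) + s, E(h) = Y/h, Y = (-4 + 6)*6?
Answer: 7482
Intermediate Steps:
Y = 12 (Y = 2*6 = 12)
E(h) = 12/h
W(s) = 12 + s (W(s) = s*(12/s) + s = 12 + s)
(103 + W(11))*0 + 7482 = (103 + (12 + 11))*0 + 7482 = (103 + 23)*0 + 7482 = 126*0 + 7482 = 0 + 7482 = 7482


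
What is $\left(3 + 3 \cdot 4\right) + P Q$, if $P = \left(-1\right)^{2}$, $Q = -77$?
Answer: $-62$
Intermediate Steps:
$P = 1$
$\left(3 + 3 \cdot 4\right) + P Q = \left(3 + 3 \cdot 4\right) + 1 \left(-77\right) = \left(3 + 12\right) - 77 = 15 - 77 = -62$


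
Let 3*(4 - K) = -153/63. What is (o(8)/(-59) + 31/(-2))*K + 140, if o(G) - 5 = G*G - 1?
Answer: 49485/826 ≈ 59.909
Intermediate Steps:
o(G) = 4 + G² (o(G) = 5 + (G*G - 1) = 5 + (G² - 1) = 5 + (-1 + G²) = 4 + G²)
K = 101/21 (K = 4 - (-51)/63 = 4 - ⅓*(-17/7) = 4 + 17/21 = 101/21 ≈ 4.8095)
(o(8)/(-59) + 31/(-2))*K + 140 = ((4 + 8²)/(-59) + 31/(-2))*(101/21) + 140 = ((4 + 64)*(-1/59) + 31*(-½))*(101/21) + 140 = (68*(-1/59) - 31/2)*(101/21) + 140 = (-68/59 - 31/2)*(101/21) + 140 = -1965/118*101/21 + 140 = -66155/826 + 140 = 49485/826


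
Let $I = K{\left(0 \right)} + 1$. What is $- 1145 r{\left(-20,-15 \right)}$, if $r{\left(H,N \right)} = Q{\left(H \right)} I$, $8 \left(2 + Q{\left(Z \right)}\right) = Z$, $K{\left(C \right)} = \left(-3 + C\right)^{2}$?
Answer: $51525$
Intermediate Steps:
$I = 10$ ($I = \left(-3 + 0\right)^{2} + 1 = \left(-3\right)^{2} + 1 = 9 + 1 = 10$)
$Q{\left(Z \right)} = -2 + \frac{Z}{8}$
$r{\left(H,N \right)} = -20 + \frac{5 H}{4}$ ($r{\left(H,N \right)} = \left(-2 + \frac{H}{8}\right) 10 = -20 + \frac{5 H}{4}$)
$- 1145 r{\left(-20,-15 \right)} = - 1145 \left(-20 + \frac{5}{4} \left(-20\right)\right) = - 1145 \left(-20 - 25\right) = \left(-1145\right) \left(-45\right) = 51525$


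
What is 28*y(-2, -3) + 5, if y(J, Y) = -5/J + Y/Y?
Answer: 103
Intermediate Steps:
y(J, Y) = 1 - 5/J (y(J, Y) = -5/J + 1 = 1 - 5/J)
28*y(-2, -3) + 5 = 28*((-5 - 2)/(-2)) + 5 = 28*(-½*(-7)) + 5 = 28*(7/2) + 5 = 98 + 5 = 103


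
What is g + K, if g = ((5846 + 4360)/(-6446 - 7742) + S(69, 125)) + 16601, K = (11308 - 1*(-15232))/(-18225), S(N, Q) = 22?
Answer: 429775128103/25857630 ≈ 16621.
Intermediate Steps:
K = -5308/3645 (K = (11308 + 15232)*(-1/18225) = 26540*(-1/18225) = -5308/3645 ≈ -1.4562)
g = 117918459/7094 (g = ((5846 + 4360)/(-6446 - 7742) + 22) + 16601 = (10206/(-14188) + 22) + 16601 = (10206*(-1/14188) + 22) + 16601 = (-5103/7094 + 22) + 16601 = 150965/7094 + 16601 = 117918459/7094 ≈ 16622.)
g + K = 117918459/7094 - 5308/3645 = 429775128103/25857630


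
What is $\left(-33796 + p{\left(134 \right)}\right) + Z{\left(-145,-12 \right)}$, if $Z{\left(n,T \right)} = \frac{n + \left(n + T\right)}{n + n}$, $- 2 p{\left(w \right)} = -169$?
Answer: $- \frac{9776033}{290} \approx -33710.0$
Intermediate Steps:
$p{\left(w \right)} = \frac{169}{2}$ ($p{\left(w \right)} = \left(- \frac{1}{2}\right) \left(-169\right) = \frac{169}{2}$)
$Z{\left(n,T \right)} = \frac{T + 2 n}{2 n}$ ($Z{\left(n,T \right)} = \frac{n + \left(T + n\right)}{2 n} = \left(T + 2 n\right) \frac{1}{2 n} = \frac{T + 2 n}{2 n}$)
$\left(-33796 + p{\left(134 \right)}\right) + Z{\left(-145,-12 \right)} = \left(-33796 + \frac{169}{2}\right) + \frac{-145 + \frac{1}{2} \left(-12\right)}{-145} = - \frac{67423}{2} - \frac{-145 - 6}{145} = - \frac{67423}{2} - - \frac{151}{145} = - \frac{67423}{2} + \frac{151}{145} = - \frac{9776033}{290}$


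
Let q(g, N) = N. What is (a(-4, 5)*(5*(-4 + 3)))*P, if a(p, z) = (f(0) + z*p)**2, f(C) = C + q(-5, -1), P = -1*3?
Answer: 6615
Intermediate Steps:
P = -3
f(C) = -1 + C (f(C) = C - 1 = -1 + C)
a(p, z) = (-1 + p*z)**2 (a(p, z) = ((-1 + 0) + z*p)**2 = (-1 + p*z)**2)
(a(-4, 5)*(5*(-4 + 3)))*P = ((-1 - 4*5)**2*(5*(-4 + 3)))*(-3) = ((-1 - 20)**2*(5*(-1)))*(-3) = ((-21)**2*(-5))*(-3) = (441*(-5))*(-3) = -2205*(-3) = 6615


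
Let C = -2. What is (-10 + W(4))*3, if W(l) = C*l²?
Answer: -126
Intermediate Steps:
W(l) = -2*l²
(-10 + W(4))*3 = (-10 - 2*4²)*3 = (-10 - 2*16)*3 = (-10 - 32)*3 = -42*3 = -126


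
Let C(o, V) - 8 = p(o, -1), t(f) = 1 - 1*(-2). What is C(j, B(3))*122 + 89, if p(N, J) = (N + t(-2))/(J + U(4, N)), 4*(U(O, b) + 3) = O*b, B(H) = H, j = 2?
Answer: 760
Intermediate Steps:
U(O, b) = -3 + O*b/4 (U(O, b) = -3 + (O*b)/4 = -3 + O*b/4)
t(f) = 3 (t(f) = 1 + 2 = 3)
p(N, J) = (3 + N)/(-3 + J + N) (p(N, J) = (N + 3)/(J + (-3 + (1/4)*4*N)) = (3 + N)/(J + (-3 + N)) = (3 + N)/(-3 + J + N))
C(o, V) = 8 + (3 + o)/(-4 + o) (C(o, V) = 8 + (3 + o)/(-3 - 1 + o) = 8 + (3 + o)/(-4 + o))
C(j, B(3))*122 + 89 = ((-29 + 9*2)/(-4 + 2))*122 + 89 = ((-29 + 18)/(-2))*122 + 89 = -1/2*(-11)*122 + 89 = (11/2)*122 + 89 = 671 + 89 = 760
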